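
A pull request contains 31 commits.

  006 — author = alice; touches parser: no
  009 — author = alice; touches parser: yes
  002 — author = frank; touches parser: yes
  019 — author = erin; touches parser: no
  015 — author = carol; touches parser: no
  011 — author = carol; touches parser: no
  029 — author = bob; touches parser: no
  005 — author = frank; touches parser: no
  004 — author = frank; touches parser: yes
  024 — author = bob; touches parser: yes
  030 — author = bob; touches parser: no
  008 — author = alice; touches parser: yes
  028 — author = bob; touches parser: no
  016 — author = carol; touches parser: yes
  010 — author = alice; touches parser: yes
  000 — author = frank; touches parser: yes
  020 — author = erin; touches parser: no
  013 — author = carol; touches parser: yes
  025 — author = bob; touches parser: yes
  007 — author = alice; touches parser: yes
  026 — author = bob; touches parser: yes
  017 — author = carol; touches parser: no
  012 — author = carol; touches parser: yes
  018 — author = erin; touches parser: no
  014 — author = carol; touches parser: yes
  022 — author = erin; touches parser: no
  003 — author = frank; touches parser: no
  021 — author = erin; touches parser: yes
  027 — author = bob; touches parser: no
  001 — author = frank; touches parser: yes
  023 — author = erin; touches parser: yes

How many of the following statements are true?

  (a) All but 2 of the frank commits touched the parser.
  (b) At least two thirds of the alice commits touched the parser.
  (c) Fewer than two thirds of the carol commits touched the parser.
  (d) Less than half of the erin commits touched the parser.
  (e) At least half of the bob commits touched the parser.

4

(a) frank: |A| = 6, |A ∩ B| = 4; needs |A ∖ B| = 2 — true.
(b) alice: |A| = 5, |A ∩ B| = 4; needs |A ∩ B| / |A| ≥ 2/3 — true.
(c) carol: |A| = 7, |A ∩ B| = 4; needs |A ∩ B| / |A| < 2/3 — true.
(d) erin: |A| = 6, |A ∩ B| = 2; needs |A ∩ B| < |A ∖ B| — true.
(e) bob: |A| = 7, |A ∩ B| = 3; needs |A ∩ B| ≥ |A ∖ B| — false.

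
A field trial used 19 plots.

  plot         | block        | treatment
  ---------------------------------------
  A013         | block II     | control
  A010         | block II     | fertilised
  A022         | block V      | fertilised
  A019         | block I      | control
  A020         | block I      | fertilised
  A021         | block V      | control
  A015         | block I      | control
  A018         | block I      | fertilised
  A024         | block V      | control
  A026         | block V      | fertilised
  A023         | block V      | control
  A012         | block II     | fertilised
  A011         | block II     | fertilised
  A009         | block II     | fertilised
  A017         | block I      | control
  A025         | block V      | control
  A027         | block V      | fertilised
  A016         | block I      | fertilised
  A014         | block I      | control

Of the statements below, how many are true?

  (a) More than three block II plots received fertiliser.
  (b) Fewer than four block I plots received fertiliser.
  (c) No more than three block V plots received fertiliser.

3

(a) block II: |A| = 5, |A ∩ B| = 4; needs |A ∩ B| > 3 — true.
(b) block I: |A| = 7, |A ∩ B| = 3; needs |A ∩ B| < 4 — true.
(c) block V: |A| = 7, |A ∩ B| = 3; needs |A ∩ B| ≤ 3 — true.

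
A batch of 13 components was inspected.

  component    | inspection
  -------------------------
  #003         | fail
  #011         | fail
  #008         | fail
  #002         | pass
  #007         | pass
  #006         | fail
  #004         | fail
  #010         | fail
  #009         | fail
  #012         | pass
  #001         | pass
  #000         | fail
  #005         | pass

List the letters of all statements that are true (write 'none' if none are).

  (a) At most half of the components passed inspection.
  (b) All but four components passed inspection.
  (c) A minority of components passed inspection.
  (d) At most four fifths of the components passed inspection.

(a), (c), (d)

|A| = 13, |A ∩ B| = 5, |A ∖ B| = 8.
(a) |A ∩ B| ≤ |A ∖ B|: holds.
(b) |A ∖ B| = 4: fails.
(c) |A ∩ B| < |A ∖ B|: holds.
(d) |A ∩ B| / |A| ≤ 4/5: holds.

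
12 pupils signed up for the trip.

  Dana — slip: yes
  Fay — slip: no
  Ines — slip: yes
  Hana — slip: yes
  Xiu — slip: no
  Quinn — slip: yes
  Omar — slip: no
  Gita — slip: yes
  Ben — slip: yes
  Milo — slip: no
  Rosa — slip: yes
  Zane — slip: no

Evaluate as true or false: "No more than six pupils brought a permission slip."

False

The determiner here denotes the relation: |A ∩ B| ≤ 6.
A (the restrictor) = {Dana, Fay, Ines, Hana, Xiu, Quinn, Omar, Gita, Ben, Milo, Rosa, Zane}, |A| = 12.
A ∩ B = {Dana, Ines, Hana, Quinn, Gita, Ben, Rosa}, so |A ∩ B| = 7.
|A ∩ B| = 7, so the statement is false.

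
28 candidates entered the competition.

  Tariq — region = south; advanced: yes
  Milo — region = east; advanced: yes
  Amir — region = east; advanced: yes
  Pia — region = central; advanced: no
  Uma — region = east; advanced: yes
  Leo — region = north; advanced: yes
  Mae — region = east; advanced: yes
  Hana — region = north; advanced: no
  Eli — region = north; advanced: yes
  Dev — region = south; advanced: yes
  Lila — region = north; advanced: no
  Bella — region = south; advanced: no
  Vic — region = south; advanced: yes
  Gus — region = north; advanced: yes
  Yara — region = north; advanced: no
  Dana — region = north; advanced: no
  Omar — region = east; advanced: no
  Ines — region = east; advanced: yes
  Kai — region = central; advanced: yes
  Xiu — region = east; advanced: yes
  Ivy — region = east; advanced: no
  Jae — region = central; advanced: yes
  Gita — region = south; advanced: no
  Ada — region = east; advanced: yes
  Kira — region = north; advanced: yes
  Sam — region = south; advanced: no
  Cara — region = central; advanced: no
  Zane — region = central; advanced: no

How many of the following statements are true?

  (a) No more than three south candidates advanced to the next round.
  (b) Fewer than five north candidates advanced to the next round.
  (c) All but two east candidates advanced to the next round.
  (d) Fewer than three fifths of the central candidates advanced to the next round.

4

(a) south: |A| = 6, |A ∩ B| = 3; needs |A ∩ B| ≤ 3 — true.
(b) north: |A| = 8, |A ∩ B| = 4; needs |A ∩ B| < 5 — true.
(c) east: |A| = 9, |A ∩ B| = 7; needs |A ∖ B| = 2 — true.
(d) central: |A| = 5, |A ∩ B| = 2; needs |A ∩ B| / |A| < 3/5 — true.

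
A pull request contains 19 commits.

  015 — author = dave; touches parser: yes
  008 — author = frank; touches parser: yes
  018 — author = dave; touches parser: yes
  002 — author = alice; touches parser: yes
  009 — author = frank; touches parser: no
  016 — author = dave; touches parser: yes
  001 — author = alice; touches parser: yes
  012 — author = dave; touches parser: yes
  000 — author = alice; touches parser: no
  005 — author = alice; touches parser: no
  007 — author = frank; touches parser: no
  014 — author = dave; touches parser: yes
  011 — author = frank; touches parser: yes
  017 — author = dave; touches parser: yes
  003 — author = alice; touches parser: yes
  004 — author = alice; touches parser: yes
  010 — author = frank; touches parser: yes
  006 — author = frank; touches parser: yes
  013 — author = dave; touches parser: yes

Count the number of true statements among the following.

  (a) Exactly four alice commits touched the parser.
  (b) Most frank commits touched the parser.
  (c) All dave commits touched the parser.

(a) alice: |A| = 6, |A ∩ B| = 4; needs |A ∩ B| = 4 — true.
(b) frank: |A| = 6, |A ∩ B| = 4; needs |A ∩ B| > |A ∖ B| — true.
(c) dave: |A| = 7, |A ∩ B| = 7; needs A ⊆ B, i.e. every element of A is in B (|A ∖ B| = 0) — true.

3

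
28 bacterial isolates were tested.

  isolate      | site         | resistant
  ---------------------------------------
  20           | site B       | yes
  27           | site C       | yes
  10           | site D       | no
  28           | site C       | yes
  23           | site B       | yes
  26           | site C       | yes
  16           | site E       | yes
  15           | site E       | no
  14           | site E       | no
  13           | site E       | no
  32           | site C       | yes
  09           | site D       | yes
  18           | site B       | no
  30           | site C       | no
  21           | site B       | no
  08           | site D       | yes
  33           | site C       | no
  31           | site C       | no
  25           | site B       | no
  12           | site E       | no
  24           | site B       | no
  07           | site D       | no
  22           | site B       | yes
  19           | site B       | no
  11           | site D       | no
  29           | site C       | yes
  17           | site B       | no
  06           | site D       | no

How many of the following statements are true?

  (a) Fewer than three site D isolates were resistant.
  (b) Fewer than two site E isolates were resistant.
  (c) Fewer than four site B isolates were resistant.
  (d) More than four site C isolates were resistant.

(a) site D: |A| = 6, |A ∩ B| = 2; needs |A ∩ B| < 3 — true.
(b) site E: |A| = 5, |A ∩ B| = 1; needs |A ∩ B| < 2 — true.
(c) site B: |A| = 9, |A ∩ B| = 3; needs |A ∩ B| < 4 — true.
(d) site C: |A| = 8, |A ∩ B| = 5; needs |A ∩ B| > 4 — true.

4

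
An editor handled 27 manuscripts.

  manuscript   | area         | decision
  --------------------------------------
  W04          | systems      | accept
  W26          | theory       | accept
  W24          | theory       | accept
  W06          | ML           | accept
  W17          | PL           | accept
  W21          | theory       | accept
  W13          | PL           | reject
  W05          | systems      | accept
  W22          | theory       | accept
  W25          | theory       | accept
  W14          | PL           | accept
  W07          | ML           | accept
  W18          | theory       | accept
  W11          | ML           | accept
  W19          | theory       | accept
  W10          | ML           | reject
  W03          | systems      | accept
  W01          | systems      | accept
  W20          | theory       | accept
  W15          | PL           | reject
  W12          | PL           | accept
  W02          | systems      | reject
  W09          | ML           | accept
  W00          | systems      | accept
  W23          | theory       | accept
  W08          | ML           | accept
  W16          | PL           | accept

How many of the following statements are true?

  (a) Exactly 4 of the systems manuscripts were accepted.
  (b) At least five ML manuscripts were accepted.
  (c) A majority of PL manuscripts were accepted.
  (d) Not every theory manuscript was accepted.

2

(a) systems: |A| = 6, |A ∩ B| = 5; needs |A ∩ B| = 4 — false.
(b) ML: |A| = 6, |A ∩ B| = 5; needs |A ∩ B| ≥ 5 — true.
(c) PL: |A| = 6, |A ∩ B| = 4; needs |A ∩ B| > |A ∖ B| — true.
(d) theory: |A| = 9, |A ∩ B| = 9; needs A ⊄ B (|A ∖ B| ≥ 1) — false.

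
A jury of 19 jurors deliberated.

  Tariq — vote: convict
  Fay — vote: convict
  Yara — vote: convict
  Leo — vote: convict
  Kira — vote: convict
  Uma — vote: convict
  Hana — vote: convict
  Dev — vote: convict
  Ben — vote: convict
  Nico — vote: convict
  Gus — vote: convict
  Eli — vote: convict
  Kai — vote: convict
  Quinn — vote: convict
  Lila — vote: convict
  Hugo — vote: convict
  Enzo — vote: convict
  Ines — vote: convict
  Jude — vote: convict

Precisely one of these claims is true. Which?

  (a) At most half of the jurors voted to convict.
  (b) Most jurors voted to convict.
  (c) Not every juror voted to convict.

|A| = 19, |A ∩ B| = 19, |A ∖ B| = 0.
(a) requires |A ∩ B| ≤ |A ∖ B|: false.
(b) requires |A ∩ B| > |A ∖ B|: true.
(c) requires A ⊄ B (|A ∖ B| ≥ 1): false.

(b)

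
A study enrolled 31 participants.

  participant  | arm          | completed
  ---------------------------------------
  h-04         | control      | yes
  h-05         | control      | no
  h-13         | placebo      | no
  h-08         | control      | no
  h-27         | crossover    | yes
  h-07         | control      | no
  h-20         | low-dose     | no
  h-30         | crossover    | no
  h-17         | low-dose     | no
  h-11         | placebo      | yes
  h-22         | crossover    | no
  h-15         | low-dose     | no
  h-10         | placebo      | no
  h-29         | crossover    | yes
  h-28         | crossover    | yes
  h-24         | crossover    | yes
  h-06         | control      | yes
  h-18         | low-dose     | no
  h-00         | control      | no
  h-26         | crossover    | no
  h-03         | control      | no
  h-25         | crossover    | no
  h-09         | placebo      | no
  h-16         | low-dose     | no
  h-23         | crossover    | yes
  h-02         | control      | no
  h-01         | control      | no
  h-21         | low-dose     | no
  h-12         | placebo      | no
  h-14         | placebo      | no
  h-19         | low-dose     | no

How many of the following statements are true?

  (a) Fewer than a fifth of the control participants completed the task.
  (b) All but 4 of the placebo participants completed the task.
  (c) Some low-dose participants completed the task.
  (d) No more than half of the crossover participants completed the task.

(a) control: |A| = 9, |A ∩ B| = 2; needs |A ∩ B| / |A| < 1/5 — false.
(b) placebo: |A| = 6, |A ∩ B| = 1; needs |A ∖ B| = 4 — false.
(c) low-dose: |A| = 7, |A ∩ B| = 0; needs A ∩ B ≠ ∅ (|A ∩ B| ≥ 1) — false.
(d) crossover: |A| = 9, |A ∩ B| = 5; needs |A ∩ B| ≤ |A ∖ B| — false.

0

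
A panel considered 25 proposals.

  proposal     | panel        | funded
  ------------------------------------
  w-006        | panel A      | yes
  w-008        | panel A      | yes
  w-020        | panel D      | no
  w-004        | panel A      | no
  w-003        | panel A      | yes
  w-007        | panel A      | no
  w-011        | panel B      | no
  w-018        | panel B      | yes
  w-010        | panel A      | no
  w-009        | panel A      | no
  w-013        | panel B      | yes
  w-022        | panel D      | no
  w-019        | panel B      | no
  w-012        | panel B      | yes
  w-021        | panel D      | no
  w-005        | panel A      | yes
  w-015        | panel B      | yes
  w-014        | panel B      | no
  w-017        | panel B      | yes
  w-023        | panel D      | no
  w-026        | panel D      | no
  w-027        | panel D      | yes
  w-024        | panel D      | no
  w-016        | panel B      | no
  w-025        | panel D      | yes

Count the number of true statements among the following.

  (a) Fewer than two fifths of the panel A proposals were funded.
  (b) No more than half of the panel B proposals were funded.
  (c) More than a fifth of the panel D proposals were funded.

1

(a) panel A: |A| = 8, |A ∩ B| = 4; needs |A ∩ B| / |A| < 2/5 — false.
(b) panel B: |A| = 9, |A ∩ B| = 5; needs |A ∩ B| ≤ |A ∖ B| — false.
(c) panel D: |A| = 8, |A ∩ B| = 2; needs |A ∩ B| / |A| > 1/5 — true.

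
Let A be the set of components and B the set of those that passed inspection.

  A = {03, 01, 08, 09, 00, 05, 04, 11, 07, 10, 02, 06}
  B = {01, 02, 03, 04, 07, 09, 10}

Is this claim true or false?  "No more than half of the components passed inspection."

Truth condition: |A ∩ B| ≤ |A ∖ B|.
A (the restrictor) = {03, 01, 08, 09, 00, 05, 04, 11, 07, 10, 02, 06}, |A| = 12.
A ∩ B = {03, 01, 09, 04, 07, 10, 02}, so |A ∩ B| = 7.
A ∖ B = {08, 00, 05, 11, 06}, so |A ∖ B| = 5.
7 > 5, so the statement is false.

False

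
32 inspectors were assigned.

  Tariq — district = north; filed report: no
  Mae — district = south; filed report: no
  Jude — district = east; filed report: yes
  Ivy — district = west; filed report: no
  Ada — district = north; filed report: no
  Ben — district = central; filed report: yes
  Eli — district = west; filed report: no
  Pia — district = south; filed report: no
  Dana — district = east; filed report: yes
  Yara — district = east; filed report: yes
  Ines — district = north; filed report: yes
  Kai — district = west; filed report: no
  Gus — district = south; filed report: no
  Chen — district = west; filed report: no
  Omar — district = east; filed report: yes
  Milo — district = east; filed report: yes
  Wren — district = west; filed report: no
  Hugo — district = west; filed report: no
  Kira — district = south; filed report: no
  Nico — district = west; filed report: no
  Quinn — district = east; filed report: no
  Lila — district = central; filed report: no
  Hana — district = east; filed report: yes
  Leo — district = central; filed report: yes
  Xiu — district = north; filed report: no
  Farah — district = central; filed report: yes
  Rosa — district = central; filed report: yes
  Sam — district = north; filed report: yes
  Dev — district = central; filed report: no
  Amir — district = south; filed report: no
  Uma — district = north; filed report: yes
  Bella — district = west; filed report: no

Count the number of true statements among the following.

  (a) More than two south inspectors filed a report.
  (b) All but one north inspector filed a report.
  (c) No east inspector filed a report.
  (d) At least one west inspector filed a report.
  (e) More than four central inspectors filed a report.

0

(a) south: |A| = 5, |A ∩ B| = 0; needs |A ∩ B| > 2 — false.
(b) north: |A| = 6, |A ∩ B| = 3; needs |A ∖ B| = 1 — false.
(c) east: |A| = 7, |A ∩ B| = 6; needs A ∩ B = ∅ (|A ∩ B| = 0) — false.
(d) west: |A| = 8, |A ∩ B| = 0; needs A ∩ B ≠ ∅ (|A ∩ B| ≥ 1) — false.
(e) central: |A| = 6, |A ∩ B| = 4; needs |A ∩ B| > 4 — false.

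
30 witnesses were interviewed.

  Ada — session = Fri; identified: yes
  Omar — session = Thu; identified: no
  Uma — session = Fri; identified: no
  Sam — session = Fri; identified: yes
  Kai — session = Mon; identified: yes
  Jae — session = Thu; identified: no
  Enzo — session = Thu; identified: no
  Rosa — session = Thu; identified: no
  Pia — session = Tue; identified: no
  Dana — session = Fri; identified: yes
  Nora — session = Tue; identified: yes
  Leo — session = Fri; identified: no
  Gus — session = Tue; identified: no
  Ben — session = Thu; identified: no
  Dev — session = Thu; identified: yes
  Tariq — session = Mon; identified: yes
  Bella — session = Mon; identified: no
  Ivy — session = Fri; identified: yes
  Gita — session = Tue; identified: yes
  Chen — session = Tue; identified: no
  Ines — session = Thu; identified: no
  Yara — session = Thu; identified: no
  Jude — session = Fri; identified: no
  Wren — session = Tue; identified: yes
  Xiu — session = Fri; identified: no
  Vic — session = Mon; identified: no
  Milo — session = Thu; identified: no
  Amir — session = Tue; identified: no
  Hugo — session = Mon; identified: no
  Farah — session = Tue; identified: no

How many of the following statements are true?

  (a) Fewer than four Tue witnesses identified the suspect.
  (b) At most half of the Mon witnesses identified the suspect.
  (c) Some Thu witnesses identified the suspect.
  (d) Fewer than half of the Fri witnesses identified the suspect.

3

(a) Tue: |A| = 8, |A ∩ B| = 3; needs |A ∩ B| < 4 — true.
(b) Mon: |A| = 5, |A ∩ B| = 2; needs |A ∩ B| ≤ |A ∖ B| — true.
(c) Thu: |A| = 9, |A ∩ B| = 1; needs A ∩ B ≠ ∅ (|A ∩ B| ≥ 1) — true.
(d) Fri: |A| = 8, |A ∩ B| = 4; needs |A ∩ B| < |A ∖ B| — false.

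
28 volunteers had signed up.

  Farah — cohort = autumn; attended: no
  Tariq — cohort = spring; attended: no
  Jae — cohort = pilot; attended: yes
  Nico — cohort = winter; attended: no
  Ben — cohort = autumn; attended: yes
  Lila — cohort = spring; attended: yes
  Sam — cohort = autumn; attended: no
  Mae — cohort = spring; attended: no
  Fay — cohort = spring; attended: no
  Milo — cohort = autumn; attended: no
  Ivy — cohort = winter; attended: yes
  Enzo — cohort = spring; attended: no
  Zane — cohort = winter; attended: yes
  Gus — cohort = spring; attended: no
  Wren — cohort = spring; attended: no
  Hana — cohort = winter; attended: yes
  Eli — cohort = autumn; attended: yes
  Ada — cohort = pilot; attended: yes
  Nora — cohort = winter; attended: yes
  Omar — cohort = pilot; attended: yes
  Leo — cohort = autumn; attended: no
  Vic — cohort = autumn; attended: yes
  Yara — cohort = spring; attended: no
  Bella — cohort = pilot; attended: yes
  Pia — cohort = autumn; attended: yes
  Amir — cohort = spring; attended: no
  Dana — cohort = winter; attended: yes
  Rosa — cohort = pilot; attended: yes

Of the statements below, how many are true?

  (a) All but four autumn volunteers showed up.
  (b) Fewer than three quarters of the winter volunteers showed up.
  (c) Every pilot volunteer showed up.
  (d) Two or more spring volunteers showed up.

2

(a) autumn: |A| = 8, |A ∩ B| = 4; needs |A ∖ B| = 4 — true.
(b) winter: |A| = 6, |A ∩ B| = 5; needs |A ∩ B| / |A| < 3/4 — false.
(c) pilot: |A| = 5, |A ∩ B| = 5; needs A ⊆ B, i.e. every element of A is in B (|A ∖ B| = 0) — true.
(d) spring: |A| = 9, |A ∩ B| = 1; needs |A ∩ B| ≥ 2 — false.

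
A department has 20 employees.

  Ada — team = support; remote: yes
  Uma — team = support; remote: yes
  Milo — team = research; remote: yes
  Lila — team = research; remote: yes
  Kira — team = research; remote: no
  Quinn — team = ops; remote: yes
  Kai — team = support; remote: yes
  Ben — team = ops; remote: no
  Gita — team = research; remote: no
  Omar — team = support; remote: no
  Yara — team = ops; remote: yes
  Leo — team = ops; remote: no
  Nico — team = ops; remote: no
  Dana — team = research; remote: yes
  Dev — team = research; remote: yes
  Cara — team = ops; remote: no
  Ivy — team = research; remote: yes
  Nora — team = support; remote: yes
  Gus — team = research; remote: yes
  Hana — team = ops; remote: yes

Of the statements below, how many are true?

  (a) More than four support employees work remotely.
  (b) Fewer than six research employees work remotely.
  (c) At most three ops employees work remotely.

1

(a) support: |A| = 5, |A ∩ B| = 4; needs |A ∩ B| > 4 — false.
(b) research: |A| = 8, |A ∩ B| = 6; needs |A ∩ B| < 6 — false.
(c) ops: |A| = 7, |A ∩ B| = 3; needs |A ∩ B| ≤ 3 — true.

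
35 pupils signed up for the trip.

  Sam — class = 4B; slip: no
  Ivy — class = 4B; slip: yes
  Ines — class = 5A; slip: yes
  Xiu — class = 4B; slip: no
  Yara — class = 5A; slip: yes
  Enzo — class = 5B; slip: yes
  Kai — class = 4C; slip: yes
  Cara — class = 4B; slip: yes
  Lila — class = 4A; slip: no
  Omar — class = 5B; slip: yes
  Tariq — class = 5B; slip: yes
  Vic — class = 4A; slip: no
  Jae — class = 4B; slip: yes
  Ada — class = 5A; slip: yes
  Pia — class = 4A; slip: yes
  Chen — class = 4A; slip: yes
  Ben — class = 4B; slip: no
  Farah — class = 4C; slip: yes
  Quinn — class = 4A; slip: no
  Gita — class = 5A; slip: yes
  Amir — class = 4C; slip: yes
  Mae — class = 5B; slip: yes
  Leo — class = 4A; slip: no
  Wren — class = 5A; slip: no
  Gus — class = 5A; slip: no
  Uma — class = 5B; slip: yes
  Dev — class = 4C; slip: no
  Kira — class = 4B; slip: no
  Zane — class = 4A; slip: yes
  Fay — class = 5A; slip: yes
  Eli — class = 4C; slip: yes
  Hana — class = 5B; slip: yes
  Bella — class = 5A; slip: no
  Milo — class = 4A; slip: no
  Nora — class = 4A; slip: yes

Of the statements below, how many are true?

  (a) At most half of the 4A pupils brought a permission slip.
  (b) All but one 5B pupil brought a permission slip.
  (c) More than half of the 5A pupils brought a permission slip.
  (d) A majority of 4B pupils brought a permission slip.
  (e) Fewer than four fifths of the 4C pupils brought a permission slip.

2

(a) 4A: |A| = 9, |A ∩ B| = 4; needs |A ∩ B| ≤ |A ∖ B| — true.
(b) 5B: |A| = 6, |A ∩ B| = 6; needs |A ∖ B| = 1 — false.
(c) 5A: |A| = 8, |A ∩ B| = 5; needs |A ∩ B| > |A ∖ B| — true.
(d) 4B: |A| = 7, |A ∩ B| = 3; needs |A ∩ B| > |A ∖ B| — false.
(e) 4C: |A| = 5, |A ∩ B| = 4; needs |A ∩ B| / |A| < 4/5 — false.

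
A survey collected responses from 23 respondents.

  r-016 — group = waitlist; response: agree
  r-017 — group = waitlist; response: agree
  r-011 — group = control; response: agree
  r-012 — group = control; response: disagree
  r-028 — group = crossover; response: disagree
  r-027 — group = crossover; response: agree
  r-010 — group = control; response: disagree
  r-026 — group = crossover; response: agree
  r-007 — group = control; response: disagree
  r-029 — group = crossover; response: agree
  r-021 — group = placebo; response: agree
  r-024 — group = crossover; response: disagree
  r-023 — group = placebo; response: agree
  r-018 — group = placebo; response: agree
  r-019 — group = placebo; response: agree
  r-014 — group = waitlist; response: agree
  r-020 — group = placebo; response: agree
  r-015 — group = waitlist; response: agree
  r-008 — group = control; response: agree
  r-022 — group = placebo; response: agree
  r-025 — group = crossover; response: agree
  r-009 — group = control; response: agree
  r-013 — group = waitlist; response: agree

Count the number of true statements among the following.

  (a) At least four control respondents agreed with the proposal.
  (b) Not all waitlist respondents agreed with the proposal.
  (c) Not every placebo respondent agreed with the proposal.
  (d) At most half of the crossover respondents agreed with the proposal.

(a) control: |A| = 6, |A ∩ B| = 3; needs |A ∩ B| ≥ 4 — false.
(b) waitlist: |A| = 5, |A ∩ B| = 5; needs A ⊄ B (|A ∖ B| ≥ 1) — false.
(c) placebo: |A| = 6, |A ∩ B| = 6; needs A ⊄ B (|A ∖ B| ≥ 1) — false.
(d) crossover: |A| = 6, |A ∩ B| = 4; needs |A ∩ B| ≤ |A ∖ B| — false.

0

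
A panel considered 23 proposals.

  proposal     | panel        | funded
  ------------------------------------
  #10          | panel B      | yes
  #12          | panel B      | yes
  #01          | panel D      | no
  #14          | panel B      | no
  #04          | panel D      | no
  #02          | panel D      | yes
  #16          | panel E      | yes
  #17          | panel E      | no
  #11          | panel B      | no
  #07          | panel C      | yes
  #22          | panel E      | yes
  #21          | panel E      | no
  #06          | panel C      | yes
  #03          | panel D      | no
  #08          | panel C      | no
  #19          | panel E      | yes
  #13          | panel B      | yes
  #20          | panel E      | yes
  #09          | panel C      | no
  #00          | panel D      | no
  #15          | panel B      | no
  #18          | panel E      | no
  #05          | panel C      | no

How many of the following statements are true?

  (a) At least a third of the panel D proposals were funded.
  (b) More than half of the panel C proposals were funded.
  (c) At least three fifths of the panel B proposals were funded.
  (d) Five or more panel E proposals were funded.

(a) panel D: |A| = 5, |A ∩ B| = 1; needs |A ∩ B| / |A| ≥ 1/3 — false.
(b) panel C: |A| = 5, |A ∩ B| = 2; needs |A ∩ B| > |A ∖ B| — false.
(c) panel B: |A| = 6, |A ∩ B| = 3; needs |A ∩ B| / |A| ≥ 3/5 — false.
(d) panel E: |A| = 7, |A ∩ B| = 4; needs |A ∩ B| ≥ 5 — false.

0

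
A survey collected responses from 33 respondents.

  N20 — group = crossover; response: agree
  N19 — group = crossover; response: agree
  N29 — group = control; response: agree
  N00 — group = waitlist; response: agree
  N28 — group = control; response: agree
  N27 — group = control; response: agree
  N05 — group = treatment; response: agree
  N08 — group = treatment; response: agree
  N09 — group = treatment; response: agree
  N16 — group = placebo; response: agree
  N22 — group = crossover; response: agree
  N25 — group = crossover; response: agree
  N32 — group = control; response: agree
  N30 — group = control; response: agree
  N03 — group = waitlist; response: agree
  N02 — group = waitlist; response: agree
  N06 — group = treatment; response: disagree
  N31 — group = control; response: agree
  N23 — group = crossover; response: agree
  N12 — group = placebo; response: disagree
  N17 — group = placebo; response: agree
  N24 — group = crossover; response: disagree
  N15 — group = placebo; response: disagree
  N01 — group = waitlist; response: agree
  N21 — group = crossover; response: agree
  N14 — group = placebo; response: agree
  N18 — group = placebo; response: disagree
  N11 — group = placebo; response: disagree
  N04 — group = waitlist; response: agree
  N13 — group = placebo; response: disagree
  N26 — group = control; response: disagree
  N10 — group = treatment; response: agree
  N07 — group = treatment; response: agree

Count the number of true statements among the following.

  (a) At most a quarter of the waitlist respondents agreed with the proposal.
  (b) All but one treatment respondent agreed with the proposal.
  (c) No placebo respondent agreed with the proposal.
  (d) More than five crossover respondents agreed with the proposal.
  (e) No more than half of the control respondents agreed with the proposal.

(a) waitlist: |A| = 5, |A ∩ B| = 5; needs |A ∩ B| / |A| ≤ 1/4 — false.
(b) treatment: |A| = 6, |A ∩ B| = 5; needs |A ∖ B| = 1 — true.
(c) placebo: |A| = 8, |A ∩ B| = 3; needs A ∩ B = ∅ (|A ∩ B| = 0) — false.
(d) crossover: |A| = 7, |A ∩ B| = 6; needs |A ∩ B| > 5 — true.
(e) control: |A| = 7, |A ∩ B| = 6; needs |A ∩ B| ≤ |A ∖ B| — false.

2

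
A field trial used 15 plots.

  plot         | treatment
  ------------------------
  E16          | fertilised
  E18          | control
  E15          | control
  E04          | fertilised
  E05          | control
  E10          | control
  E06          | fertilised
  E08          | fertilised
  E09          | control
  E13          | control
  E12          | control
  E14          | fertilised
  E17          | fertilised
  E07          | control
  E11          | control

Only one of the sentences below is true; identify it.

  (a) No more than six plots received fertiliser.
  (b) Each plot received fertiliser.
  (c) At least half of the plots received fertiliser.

(a)

|A| = 15, |A ∩ B| = 6, |A ∖ B| = 9.
(a) requires |A ∩ B| ≤ 6: true.
(b) requires A ⊆ B, i.e. every element of A is in B (|A ∖ B| = 0): false.
(c) requires |A ∩ B| ≥ |A ∖ B|: false.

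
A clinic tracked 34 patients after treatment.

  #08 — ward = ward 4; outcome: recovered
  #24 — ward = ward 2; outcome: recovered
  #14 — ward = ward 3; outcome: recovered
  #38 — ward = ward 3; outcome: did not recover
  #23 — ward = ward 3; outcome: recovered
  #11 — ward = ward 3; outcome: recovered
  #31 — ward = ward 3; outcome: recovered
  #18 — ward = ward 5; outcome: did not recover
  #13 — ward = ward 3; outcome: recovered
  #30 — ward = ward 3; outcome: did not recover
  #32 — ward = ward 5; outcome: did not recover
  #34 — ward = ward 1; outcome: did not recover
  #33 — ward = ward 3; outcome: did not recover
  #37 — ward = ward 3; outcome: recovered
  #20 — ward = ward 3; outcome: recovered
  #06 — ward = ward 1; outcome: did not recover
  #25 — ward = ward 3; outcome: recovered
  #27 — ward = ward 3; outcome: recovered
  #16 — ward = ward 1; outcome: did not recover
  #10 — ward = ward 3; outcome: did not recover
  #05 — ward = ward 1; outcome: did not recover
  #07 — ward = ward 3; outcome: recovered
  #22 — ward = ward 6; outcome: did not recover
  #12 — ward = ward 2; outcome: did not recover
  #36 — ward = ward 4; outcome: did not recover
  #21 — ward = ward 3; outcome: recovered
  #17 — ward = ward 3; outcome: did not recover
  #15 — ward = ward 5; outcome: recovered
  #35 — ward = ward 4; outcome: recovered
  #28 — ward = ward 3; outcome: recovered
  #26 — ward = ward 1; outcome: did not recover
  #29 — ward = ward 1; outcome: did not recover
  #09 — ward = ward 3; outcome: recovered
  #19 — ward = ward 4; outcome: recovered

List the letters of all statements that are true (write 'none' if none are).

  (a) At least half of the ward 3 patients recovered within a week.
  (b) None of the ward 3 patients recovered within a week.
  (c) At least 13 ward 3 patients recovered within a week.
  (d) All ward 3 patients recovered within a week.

|A| = 18, |A ∩ B| = 13, |A ∖ B| = 5.
(a) |A ∩ B| ≥ |A ∖ B|: holds.
(b) A ∩ B = ∅ (|A ∩ B| = 0): fails.
(c) |A ∩ B| ≥ 13: holds.
(d) A ⊆ B, i.e. every element of A is in B (|A ∖ B| = 0): fails.

(a), (c)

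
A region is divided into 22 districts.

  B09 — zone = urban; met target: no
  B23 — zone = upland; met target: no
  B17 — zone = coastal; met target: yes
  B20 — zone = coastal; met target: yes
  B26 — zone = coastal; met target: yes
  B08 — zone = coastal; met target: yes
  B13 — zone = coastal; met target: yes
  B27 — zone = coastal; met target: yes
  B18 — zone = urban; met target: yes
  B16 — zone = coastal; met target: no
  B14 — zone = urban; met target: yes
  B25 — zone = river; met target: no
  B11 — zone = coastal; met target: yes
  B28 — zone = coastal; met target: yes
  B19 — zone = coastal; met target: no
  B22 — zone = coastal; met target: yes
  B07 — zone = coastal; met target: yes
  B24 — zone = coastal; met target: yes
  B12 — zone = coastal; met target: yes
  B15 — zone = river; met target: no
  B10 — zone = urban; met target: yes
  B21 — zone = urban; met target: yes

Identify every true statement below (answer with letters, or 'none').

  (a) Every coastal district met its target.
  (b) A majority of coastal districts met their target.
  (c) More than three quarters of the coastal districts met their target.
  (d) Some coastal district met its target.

|A| = 14, |A ∩ B| = 12, |A ∖ B| = 2.
(a) A ⊆ B, i.e. every element of A is in B (|A ∖ B| = 0): fails.
(b) |A ∩ B| > |A ∖ B|: holds.
(c) |A ∩ B| / |A| > 3/4: holds.
(d) A ∩ B ≠ ∅ (|A ∩ B| ≥ 1): holds.

(b), (c), (d)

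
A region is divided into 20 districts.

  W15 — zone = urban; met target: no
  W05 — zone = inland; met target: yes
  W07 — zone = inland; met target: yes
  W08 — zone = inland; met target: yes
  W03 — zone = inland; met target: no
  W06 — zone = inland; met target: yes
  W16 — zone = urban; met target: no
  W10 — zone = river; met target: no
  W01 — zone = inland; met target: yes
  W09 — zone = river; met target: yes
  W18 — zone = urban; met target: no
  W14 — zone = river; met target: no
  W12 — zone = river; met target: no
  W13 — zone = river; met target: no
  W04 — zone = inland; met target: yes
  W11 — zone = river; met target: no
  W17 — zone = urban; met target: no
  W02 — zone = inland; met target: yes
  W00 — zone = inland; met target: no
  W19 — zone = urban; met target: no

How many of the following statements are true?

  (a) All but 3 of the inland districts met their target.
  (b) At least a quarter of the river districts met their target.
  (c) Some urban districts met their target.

(a) inland: |A| = 9, |A ∩ B| = 7; needs |A ∖ B| = 3 — false.
(b) river: |A| = 6, |A ∩ B| = 1; needs |A ∩ B| / |A| ≥ 1/4 — false.
(c) urban: |A| = 5, |A ∩ B| = 0; needs A ∩ B ≠ ∅ (|A ∩ B| ≥ 1) — false.

0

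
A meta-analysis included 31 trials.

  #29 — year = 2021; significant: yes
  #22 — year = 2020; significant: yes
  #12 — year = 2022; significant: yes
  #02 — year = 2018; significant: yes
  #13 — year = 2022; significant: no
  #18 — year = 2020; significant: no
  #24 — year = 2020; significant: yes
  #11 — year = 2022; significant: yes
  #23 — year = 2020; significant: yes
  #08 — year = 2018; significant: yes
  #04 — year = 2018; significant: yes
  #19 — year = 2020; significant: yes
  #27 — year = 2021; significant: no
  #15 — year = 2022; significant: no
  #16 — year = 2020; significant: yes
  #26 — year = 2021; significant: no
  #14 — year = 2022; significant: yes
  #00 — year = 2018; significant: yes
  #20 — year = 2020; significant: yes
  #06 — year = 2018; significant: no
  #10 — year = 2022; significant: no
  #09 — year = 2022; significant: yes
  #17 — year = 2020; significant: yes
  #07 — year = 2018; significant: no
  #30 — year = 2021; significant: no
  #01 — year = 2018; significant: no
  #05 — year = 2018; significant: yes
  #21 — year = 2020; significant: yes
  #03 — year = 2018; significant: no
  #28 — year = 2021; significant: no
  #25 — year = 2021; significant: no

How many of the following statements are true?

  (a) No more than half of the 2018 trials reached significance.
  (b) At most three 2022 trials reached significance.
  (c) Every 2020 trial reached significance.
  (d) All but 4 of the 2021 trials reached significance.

0

(a) 2018: |A| = 9, |A ∩ B| = 5; needs |A ∩ B| ≤ |A ∖ B| — false.
(b) 2022: |A| = 7, |A ∩ B| = 4; needs |A ∩ B| ≤ 3 — false.
(c) 2020: |A| = 9, |A ∩ B| = 8; needs A ⊆ B, i.e. every element of A is in B (|A ∖ B| = 0) — false.
(d) 2021: |A| = 6, |A ∩ B| = 1; needs |A ∖ B| = 4 — false.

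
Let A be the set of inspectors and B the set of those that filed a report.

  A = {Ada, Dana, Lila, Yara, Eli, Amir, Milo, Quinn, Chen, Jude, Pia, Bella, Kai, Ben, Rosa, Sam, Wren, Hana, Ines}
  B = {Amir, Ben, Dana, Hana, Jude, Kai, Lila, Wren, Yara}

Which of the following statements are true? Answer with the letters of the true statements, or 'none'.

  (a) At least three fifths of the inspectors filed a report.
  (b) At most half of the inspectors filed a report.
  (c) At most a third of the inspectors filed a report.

(b)

|A| = 19, |A ∩ B| = 9, |A ∖ B| = 10.
(a) |A ∩ B| / |A| ≥ 3/5: fails.
(b) |A ∩ B| ≤ |A ∖ B|: holds.
(c) |A ∩ B| / |A| ≤ 1/3: fails.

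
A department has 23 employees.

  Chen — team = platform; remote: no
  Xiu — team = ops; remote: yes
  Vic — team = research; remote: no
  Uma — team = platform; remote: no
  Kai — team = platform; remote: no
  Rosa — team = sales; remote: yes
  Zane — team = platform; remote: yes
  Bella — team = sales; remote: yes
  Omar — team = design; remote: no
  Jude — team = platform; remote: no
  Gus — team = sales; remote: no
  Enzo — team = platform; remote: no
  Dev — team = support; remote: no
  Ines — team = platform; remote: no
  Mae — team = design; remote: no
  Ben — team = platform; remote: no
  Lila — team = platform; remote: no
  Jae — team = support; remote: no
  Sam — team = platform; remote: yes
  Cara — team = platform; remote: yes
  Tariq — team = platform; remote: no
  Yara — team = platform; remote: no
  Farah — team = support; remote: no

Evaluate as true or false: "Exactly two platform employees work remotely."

Truth condition: |A ∩ B| = 2.
A (the restrictor) = {Chen, Uma, Kai, Zane, Jude, Enzo, Ines, Ben, Lila, Sam, Cara, Tariq, Yara}, |A| = 13.
A ∩ B = {Zane, Sam, Cara}, so |A ∩ B| = 3.
|A ∩ B| = 3, so the statement is false.

False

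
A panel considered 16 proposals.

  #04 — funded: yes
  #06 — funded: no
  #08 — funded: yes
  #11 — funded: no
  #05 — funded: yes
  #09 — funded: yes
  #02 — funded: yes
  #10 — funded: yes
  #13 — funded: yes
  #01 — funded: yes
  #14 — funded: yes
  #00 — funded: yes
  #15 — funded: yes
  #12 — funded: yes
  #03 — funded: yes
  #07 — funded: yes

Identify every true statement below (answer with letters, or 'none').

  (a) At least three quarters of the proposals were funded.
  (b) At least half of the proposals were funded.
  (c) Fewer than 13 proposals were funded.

|A| = 16, |A ∩ B| = 14, |A ∖ B| = 2.
(a) |A ∩ B| / |A| ≥ 3/4: holds.
(b) |A ∩ B| ≥ |A ∖ B|: holds.
(c) |A ∩ B| < 13: fails.

(a), (b)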